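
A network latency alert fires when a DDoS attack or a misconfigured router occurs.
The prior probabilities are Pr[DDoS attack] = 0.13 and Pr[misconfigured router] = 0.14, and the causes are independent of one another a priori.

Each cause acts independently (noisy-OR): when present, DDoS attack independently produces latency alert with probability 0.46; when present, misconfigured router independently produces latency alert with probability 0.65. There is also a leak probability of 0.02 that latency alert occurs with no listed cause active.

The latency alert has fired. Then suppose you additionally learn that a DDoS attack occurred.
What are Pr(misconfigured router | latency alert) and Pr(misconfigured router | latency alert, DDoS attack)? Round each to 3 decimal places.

Under noisy-OR, P(latency alert | causes) = 1 − (1−0.02)·∏(1−qᵢ) over the active causes.
By total probability over the 4 (DDoS attack, misconfigured router) configurations:
  P(latency alert) = 0.02*0.87*0.86 + 0.657*0.87*0.14 + 0.4708*0.13*0.86 + 0.81478*0.13*0.14
        = 0.014964 + 0.080023 + 0.052635 + 0.014829 = 0.162451
The terms with misconfigured router present sum to 0.094852, so
  P(misconfigured router | latency alert) = 0.094852 / 0.162451 ≈ 0.584

With the extra evidence:
Weight on misconfigured router=true, given the evidence: 0.81478·0.14 = 0.114069
The normalizing constant is 0.4708·0.86 + 0.81478·0.14 = 0.518957
Posterior = 0.114069 / 0.518957 ≈ 0.220
This is intercausal reasoning (explaining away): once DDoS attack accounts for the latency alert, misconfigured router becomes less likely.

Pr(misconfigured router | latency alert) ≈ 0.584; Pr(misconfigured router | latency alert, DDoS attack) ≈ 0.220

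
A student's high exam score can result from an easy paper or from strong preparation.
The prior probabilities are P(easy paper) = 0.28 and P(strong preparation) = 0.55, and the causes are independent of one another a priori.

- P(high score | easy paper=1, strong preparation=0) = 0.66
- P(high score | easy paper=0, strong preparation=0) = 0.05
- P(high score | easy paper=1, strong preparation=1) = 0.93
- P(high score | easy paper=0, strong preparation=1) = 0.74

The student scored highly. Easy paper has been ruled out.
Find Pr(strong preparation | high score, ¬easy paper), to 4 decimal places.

Pr(strong preparation | high score, ¬easy paper) ≈ 0.9476

For the numerator, keep only strong preparation=true terms: 0.74·0.55 = 0.407000
The normalizing constant is 0.05·0.45 + 0.74·0.55 = 0.429500
P(strong preparation | high score, ¬easy paper) = 0.407000/0.429500 ≈ 0.9476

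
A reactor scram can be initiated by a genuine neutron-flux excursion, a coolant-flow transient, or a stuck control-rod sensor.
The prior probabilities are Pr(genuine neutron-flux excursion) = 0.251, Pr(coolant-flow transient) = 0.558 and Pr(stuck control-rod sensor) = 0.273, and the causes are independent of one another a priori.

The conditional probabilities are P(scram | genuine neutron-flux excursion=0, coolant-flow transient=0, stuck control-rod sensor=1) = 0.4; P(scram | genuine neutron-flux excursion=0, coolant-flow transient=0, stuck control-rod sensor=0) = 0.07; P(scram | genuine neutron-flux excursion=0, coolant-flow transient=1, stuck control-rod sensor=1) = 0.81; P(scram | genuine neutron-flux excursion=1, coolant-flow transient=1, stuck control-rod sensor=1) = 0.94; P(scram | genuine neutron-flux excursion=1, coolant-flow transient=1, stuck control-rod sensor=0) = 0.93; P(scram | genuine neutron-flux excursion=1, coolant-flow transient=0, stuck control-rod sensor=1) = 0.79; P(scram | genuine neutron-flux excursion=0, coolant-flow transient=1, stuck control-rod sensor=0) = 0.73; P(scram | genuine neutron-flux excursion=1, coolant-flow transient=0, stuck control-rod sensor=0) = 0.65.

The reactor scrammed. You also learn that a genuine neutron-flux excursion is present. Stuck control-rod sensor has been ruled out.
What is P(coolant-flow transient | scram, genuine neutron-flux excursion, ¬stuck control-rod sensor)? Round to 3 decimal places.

P(coolant-flow transient | scram, genuine neutron-flux excursion, ¬stuck control-rod sensor) ≈ 0.644

P(scram | genuine neutron-flux excursion, ¬stuck control-rod sensor) = 0.65×0.442 + 0.93×0.558 = 0.287300 + 0.518940 = 0.806240
The coolant-flow transient-present share is 0.93×0.558 = 0.518940.
Hence the posterior is 0.518940/0.806240 ≈ 0.644.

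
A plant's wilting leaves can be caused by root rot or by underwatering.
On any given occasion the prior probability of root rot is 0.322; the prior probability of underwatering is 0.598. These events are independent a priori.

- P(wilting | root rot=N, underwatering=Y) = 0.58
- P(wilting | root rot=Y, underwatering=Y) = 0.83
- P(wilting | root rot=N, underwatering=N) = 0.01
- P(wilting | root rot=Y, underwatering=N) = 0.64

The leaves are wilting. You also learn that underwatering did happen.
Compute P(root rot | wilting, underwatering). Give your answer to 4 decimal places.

P(root rot | wilting, underwatering) ≈ 0.4046

Sum P(wilting|·) weighted by the priors over both values of root rot:
  P(wilting | underwatering) = 0.58×0.678 + 0.83×0.322
        = 0.393240 + 0.267260 = 0.660500
Configurations with root rot contribute 0.267260, so
  P(root rot | wilting, underwatering) = 0.267260 / 0.660500 ≈ 0.4046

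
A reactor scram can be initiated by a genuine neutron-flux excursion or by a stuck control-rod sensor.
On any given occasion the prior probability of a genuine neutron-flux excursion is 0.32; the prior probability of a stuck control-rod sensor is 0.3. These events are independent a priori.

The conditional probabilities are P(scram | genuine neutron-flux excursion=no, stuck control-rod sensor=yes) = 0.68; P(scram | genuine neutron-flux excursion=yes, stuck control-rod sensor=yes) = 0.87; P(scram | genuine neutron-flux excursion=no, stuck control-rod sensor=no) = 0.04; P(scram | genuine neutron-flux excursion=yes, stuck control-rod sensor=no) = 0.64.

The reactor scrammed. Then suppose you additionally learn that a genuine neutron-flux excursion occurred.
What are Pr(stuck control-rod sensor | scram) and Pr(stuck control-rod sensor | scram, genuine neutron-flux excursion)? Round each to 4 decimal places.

Pr(stuck control-rod sensor | scram) ≈ 0.5778; Pr(stuck control-rod sensor | scram, genuine neutron-flux excursion) ≈ 0.3681

By total probability over the 4 (genuine neutron-flux excursion, stuck control-rod sensor) configurations:
  P(scram) = 0.04*0.68*0.7 + 0.68*0.68*0.3 + 0.64*0.32*0.7 + 0.87*0.32*0.3
        = 0.019040 + 0.138720 + 0.143360 + 0.083520 = 0.384640
Configurations with stuck control-rod sensor contribute 0.222240, so
  P(stuck control-rod sensor | scram) = 0.222240 / 0.384640 ≈ 0.5778

Now also conditioning on genuine neutron-flux excursion=true:
P(scram | genuine neutron-flux excursion) = 0.64*0.7 + 0.87*0.3 = 0.448000 + 0.261000 = 0.709000
Of this, 0.261000 comes from 0.87*0.3 (the stuck control-rod sensor=true cases).
So P(stuck control-rod sensor | scram, genuine neutron-flux excursion) = 0.261000/0.709000 ≈ 0.3681.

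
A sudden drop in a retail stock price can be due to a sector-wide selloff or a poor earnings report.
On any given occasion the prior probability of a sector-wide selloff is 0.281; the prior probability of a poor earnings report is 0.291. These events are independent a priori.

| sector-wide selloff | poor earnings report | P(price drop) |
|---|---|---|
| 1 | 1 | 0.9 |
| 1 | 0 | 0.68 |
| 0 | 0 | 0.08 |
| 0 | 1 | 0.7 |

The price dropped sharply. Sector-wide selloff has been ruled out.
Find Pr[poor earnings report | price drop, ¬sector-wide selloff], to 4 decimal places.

P(price drop | ¬sector-wide selloff) = 0.08·0.709 + 0.7·0.291 = 0.056720 + 0.203700 = 0.260420
The poor earnings report-present share is 0.7·0.291 = 0.203700.
P(poor earnings report | price drop, ¬sector-wide selloff) = 0.203700 / 0.260420 ≈ 0.7822

Pr[poor earnings report | price drop, ¬sector-wide selloff] ≈ 0.7822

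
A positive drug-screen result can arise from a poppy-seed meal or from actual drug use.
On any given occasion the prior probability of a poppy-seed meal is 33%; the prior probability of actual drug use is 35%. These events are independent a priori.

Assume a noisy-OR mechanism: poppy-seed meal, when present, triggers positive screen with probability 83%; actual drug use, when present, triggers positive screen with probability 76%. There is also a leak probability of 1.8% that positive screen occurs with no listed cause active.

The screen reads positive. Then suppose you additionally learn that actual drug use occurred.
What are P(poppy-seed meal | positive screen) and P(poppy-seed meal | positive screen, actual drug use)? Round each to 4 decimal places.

Under noisy-OR, P(positive screen | causes) = 1 − (1−0.018)·∏(1−qᵢ) over the active causes.
P(positive screen) = 0.018×0.67×0.65 + 0.76432×0.67×0.35 + 0.83306×0.33×0.65 + 0.959934×0.33×0.35 = 0.007839 + 0.179233 + 0.178691 + 0.110872 = 0.476635
The poppy-seed meal-present share is 0.178691 + 0.110872 = 0.289563.
Hence the posterior is 0.289563/0.476635 ≈ 0.6075.

Now also conditioning on actual drug use=true:
P(positive screen | actual drug use) = 0.76432×0.67 + 0.959934×0.33 = 0.512094 + 0.316778 = 0.828872
Restricting to configurations with poppy-seed meal present: 0.959934×0.33 = 0.316778.
Hence the posterior is 0.316778/0.828872 ≈ 0.3822.
The drop from 0.6075 to 0.3822 is the explaining-away (discounting) effect.

P(poppy-seed meal | positive screen) ≈ 0.6075; P(poppy-seed meal | positive screen, actual drug use) ≈ 0.3822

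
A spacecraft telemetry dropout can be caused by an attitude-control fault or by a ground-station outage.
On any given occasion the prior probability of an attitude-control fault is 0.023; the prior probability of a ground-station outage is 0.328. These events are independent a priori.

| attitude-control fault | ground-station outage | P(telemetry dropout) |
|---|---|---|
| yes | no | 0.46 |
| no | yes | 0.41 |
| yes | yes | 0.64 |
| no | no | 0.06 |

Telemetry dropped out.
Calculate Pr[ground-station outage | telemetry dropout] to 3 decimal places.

Sum P(telemetry dropout|·) weighted by the priors over the 4 (attitude-control fault, ground-station outage) configurations:
  P(telemetry dropout) = 0.06·0.977·0.672 + 0.41·0.977·0.328 + 0.46·0.023·0.672 + 0.64·0.023·0.328
        = 0.039393 + 0.131387 + 0.007110 + 0.004828 = 0.182718
Configurations with ground-station outage contribute 0.136215, so
  P(ground-station outage | telemetry dropout) = 0.136215 / 0.182718 ≈ 0.745

Pr[ground-station outage | telemetry dropout] ≈ 0.745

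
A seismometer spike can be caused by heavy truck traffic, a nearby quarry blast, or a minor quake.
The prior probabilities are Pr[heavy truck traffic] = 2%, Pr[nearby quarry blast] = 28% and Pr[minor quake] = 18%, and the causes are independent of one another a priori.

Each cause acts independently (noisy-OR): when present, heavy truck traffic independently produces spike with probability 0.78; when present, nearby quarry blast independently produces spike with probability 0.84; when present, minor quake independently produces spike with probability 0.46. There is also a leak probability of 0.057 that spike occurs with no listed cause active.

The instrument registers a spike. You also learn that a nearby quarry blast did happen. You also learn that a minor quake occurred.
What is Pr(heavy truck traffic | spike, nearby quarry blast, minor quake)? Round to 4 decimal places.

Under noisy-OR, P(spike | causes) = 1 − (1−0.057)·∏(1−qᵢ) over the active causes.
Weight on heavy truck traffic=true, given the evidence: 0.982075*0.02 = 0.019642
Denominator P(spike | nearby quarry blast, minor quake): 0.918525*0.98 + 0.982075*0.02 = 0.919796
P(heavy truck traffic | spike, nearby quarry blast, minor quake) = 0.019642/0.919796 ≈ 0.0214

Pr(heavy truck traffic | spike, nearby quarry blast, minor quake) ≈ 0.0214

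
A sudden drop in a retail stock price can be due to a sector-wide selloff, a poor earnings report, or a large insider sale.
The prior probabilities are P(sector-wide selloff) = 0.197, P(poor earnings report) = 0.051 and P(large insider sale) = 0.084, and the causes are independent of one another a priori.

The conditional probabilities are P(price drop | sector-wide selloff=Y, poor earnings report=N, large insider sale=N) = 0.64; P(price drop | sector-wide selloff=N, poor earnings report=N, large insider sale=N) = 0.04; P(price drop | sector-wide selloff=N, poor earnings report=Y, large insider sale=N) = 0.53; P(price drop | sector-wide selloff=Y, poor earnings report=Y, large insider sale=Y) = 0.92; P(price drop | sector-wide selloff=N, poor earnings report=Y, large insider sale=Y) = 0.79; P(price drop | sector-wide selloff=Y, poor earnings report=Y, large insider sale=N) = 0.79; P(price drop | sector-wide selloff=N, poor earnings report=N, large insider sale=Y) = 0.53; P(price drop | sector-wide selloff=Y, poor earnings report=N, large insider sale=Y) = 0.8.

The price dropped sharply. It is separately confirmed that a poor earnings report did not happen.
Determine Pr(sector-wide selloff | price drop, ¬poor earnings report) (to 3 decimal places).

Pr(sector-wide selloff | price drop, ¬poor earnings report) ≈ 0.664

Numerator (weight on configurations with sector-wide selloff): 0.115489 + 0.013238 = 0.128727
Normalizer over all consistent configurations: 0.04*0.803*0.916 + 0.53*0.803*0.084 + 0.64*0.197*0.916 + 0.8*0.197*0.084 = 0.193899
Posterior = 0.128727 / 0.193899 ≈ 0.664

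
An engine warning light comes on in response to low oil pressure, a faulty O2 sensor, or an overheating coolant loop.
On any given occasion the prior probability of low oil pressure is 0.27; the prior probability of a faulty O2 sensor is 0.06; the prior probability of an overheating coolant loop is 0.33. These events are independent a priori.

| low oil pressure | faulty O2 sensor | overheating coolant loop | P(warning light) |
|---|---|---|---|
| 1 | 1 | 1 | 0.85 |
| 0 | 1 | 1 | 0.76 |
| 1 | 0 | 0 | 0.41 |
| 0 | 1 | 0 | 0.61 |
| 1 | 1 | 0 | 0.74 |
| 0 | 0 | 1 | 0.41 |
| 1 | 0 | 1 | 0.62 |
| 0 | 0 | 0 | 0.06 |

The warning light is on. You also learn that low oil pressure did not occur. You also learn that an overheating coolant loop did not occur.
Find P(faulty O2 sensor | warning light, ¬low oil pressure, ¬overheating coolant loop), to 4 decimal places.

P(faulty O2 sensor | warning light, ¬low oil pressure, ¬overheating coolant loop) ≈ 0.3935

Numerator (weight on configurations with faulty O2 sensor): 0.61*0.06 = 0.036600
Normalizer over all consistent configurations: 0.06*0.94 + 0.61*0.06 = 0.093000
Posterior = 0.036600 / 0.093000 ≈ 0.3935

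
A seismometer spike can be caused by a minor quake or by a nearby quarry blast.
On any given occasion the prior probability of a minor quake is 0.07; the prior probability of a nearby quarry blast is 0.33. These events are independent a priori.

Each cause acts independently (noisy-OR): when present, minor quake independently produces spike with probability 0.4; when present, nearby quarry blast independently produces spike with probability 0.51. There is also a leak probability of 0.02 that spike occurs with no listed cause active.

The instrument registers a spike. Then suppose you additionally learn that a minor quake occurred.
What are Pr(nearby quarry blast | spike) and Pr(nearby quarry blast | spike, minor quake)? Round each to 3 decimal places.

Under noisy-OR, P(spike | causes) = 1 − (1−0.02)·∏(1−qᵢ) over the active causes.
P(spike) = 0.02×0.93×0.67 + 0.5198×0.93×0.33 + 0.412×0.07×0.67 + 0.71188×0.07×0.33 = 0.012462 + 0.159527 + 0.019323 + 0.016444 = 0.207756
Restricting to configurations with nearby quarry blast present: 0.159527 + 0.016444 = 0.175971.
Hence the posterior is 0.175971/0.207756 ≈ 0.847.

Now also conditioning on minor quake=true:
P(spike | minor quake) = 0.412×0.67 + 0.71188×0.33 = 0.276040 + 0.234920 = 0.510960
Restricting to configurations with nearby quarry blast present: 0.71188×0.33 = 0.234920.
So P(nearby quarry blast | spike, minor quake) = 0.234920/0.510960 ≈ 0.460.
The drop from 0.847 to 0.460 is the explaining-away (discounting) effect.

Pr(nearby quarry blast | spike) ≈ 0.847; Pr(nearby quarry blast | spike, minor quake) ≈ 0.460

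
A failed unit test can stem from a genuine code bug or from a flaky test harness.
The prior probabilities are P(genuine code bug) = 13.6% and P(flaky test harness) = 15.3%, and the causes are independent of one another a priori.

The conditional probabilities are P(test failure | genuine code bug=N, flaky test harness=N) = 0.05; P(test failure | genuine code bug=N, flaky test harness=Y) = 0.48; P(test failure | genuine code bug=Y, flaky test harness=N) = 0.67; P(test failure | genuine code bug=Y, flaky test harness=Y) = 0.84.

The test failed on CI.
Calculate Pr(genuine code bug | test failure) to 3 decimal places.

Weight on genuine code bug=true, given the evidence: 0.077179 + 0.017479 = 0.094658
Normalizer over all consistent configurations: 0.05·0.864·0.847 + 0.48·0.864·0.153 + 0.67·0.136·0.847 + 0.84·0.136·0.153 = 0.194700
Posterior = 0.094658 / 0.194700 ≈ 0.486

Pr(genuine code bug | test failure) ≈ 0.486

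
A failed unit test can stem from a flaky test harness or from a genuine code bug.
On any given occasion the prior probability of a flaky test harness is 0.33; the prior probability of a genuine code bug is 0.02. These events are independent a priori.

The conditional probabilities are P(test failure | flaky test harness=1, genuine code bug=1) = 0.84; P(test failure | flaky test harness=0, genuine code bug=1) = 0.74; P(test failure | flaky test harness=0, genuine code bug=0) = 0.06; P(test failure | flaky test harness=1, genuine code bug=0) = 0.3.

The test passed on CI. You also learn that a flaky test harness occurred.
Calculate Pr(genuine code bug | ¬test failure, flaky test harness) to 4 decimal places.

Numerator (weight on configurations with genuine code bug): 0.16×0.02 = 0.003200
The normalizing constant is 0.7×0.98 + 0.16×0.02 = 0.689200
P(genuine code bug | ¬test failure, flaky test harness) = 0.003200/0.689200 ≈ 0.0046

Pr(genuine code bug | ¬test failure, flaky test harness) ≈ 0.0046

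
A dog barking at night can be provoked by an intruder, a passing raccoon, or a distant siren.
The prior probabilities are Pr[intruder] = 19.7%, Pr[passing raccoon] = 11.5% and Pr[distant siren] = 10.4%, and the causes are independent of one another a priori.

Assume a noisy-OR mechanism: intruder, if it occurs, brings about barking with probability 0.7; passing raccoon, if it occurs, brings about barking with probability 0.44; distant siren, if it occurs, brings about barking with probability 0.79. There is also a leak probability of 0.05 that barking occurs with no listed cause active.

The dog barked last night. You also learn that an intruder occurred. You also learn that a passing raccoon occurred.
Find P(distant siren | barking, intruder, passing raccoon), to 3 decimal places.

P(distant siren | barking, intruder, passing raccoon) ≈ 0.118

Under noisy-OR, P(barking | causes) = 1 − (1−0.05)·∏(1−qᵢ) over the active causes.
Sum P(barking|·) weighted by the priors over both values of distant siren:
  P(barking | intruder, passing raccoon) = 0.8404×0.896 + 0.966484×0.104
        = 0.752998 + 0.100514 = 0.853512
The terms with distant siren present sum to 0.100514, so
  P(distant siren | barking, intruder, passing raccoon) = 0.100514 / 0.853512 ≈ 0.118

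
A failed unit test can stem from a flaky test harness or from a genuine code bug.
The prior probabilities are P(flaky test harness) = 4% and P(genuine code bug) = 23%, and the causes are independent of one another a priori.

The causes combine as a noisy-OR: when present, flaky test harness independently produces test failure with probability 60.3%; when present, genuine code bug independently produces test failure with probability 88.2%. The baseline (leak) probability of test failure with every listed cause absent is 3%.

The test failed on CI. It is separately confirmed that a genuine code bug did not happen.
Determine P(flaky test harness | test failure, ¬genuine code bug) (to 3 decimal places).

P(flaky test harness | test failure, ¬genuine code bug) ≈ 0.461

Under noisy-OR, P(test failure | causes) = 1 − (1−0.03)·∏(1−qᵢ) over the active causes.
Enumerate both values of flaky test harness and weight by the priors:
  P(test failure | ¬genuine code bug) = 0.03·0.96 + 0.61491·0.04
        = 0.028800 + 0.024596 = 0.053396
Keeping only the flaky test harness-present terms gives 0.024596, so
  P(flaky test harness | test failure, ¬genuine code bug) = 0.024596 / 0.053396 ≈ 0.461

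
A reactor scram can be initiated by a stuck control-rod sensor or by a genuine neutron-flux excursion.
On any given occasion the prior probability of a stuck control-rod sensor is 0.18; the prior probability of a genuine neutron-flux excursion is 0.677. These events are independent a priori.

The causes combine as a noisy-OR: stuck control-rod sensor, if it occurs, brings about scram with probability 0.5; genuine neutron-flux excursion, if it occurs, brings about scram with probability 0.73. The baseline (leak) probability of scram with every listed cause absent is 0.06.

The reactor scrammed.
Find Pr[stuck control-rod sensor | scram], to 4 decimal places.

Under noisy-OR, P(scram | causes) = 1 − (1−0.06)·∏(1−qᵢ) over the active causes.
Enumerate the 4 (stuck control-rod sensor, genuine neutron-flux excursion) configurations and weight by the priors:
  P(scram) = 0.06·0.82·0.323 + 0.7462·0.82·0.677 + 0.53·0.18·0.323 + 0.8731·0.18·0.677
        = 0.015892 + 0.414245 + 0.030814 + 0.106396 = 0.567347
The terms with stuck control-rod sensor present sum to 0.137210, so
  P(stuck control-rod sensor | scram) = 0.137210 / 0.567347 ≈ 0.2418

Pr[stuck control-rod sensor | scram] ≈ 0.2418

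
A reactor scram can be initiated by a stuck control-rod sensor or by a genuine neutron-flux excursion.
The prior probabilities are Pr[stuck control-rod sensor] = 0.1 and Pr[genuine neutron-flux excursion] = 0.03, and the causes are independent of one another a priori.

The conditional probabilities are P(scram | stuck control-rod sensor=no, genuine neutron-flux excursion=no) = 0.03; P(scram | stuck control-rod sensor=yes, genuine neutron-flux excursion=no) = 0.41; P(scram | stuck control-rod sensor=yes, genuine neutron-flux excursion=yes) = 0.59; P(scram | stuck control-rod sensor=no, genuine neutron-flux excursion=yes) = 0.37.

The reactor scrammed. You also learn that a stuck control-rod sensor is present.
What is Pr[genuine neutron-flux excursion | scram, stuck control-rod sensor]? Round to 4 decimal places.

Pr[genuine neutron-flux excursion | scram, stuck control-rod sensor] ≈ 0.0426

P(scram | stuck control-rod sensor) = 0.41·0.97 + 0.59·0.03 = 0.397700 + 0.017700 = 0.415400
Restricting to configurations with genuine neutron-flux excursion present: 0.59·0.03 = 0.017700.
Hence the posterior is 0.017700/0.415400 ≈ 0.0426.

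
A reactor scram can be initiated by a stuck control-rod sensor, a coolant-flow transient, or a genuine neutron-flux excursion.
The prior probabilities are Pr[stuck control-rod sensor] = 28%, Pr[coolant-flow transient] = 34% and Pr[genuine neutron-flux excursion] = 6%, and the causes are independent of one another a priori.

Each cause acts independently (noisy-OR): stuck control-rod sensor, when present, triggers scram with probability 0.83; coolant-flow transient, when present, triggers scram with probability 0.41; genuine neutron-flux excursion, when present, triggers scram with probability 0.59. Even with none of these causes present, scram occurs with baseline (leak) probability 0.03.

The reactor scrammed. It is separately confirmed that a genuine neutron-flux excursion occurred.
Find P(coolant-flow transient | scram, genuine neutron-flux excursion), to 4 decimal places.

P(coolant-flow transient | scram, genuine neutron-flux excursion) ≈ 0.3781

Under noisy-OR, P(scram | causes) = 1 − (1−0.03)·∏(1−qᵢ) over the active causes.
Numerator (weight on configurations with coolant-flow transient): 0.187359 + 0.091403 = 0.278762
The normalizing constant is 0.6023×0.72×0.66 + 0.765357×0.72×0.34 + 0.932391×0.28×0.66 + 0.960111×0.28×0.34 = 0.737281
Posterior = 0.278762 / 0.737281 ≈ 0.3781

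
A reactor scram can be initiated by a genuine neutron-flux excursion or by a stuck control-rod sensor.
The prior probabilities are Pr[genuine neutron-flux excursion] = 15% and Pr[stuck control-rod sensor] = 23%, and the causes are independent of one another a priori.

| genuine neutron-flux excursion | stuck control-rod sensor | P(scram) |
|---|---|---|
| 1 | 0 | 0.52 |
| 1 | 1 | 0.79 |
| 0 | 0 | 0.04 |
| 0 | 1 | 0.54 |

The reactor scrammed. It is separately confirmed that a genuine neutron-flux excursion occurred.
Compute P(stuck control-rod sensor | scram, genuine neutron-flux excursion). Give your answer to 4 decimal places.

Weight on stuck control-rod sensor=true, given the evidence: 0.79·0.23 = 0.181700
The normalizing constant is 0.52·0.77 + 0.79·0.23 = 0.582100
P(stuck control-rod sensor | scram, genuine neutron-flux excursion) = 0.181700/0.582100 ≈ 0.3121

P(stuck control-rod sensor | scram, genuine neutron-flux excursion) ≈ 0.3121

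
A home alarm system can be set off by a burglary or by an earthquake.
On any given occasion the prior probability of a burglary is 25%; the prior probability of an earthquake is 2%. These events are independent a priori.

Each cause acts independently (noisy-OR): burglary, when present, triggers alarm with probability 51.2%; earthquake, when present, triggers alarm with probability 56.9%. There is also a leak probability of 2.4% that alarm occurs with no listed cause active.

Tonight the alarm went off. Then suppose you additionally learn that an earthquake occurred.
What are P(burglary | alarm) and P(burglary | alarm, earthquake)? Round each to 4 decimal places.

Under noisy-OR, P(alarm | causes) = 1 − (1−0.024)·∏(1−qᵢ) over the active causes.
P(alarm) = 0.024*0.75*0.98 + 0.579344*0.75*0.02 + 0.523712*0.25*0.98 + 0.79472*0.25*0.02 = 0.017640 + 0.008690 + 0.128309 + 0.003974 = 0.158613
Of this, 0.132283 comes from 0.128309 + 0.003974 (the burglary=true cases).
P(burglary | alarm) = 0.132283 / 0.158613 ≈ 0.8340

With the extra evidence:
Enumerate both values of burglary and weight by the priors:
  P(alarm | earthquake) = 0.579344*0.75 + 0.79472*0.25
        = 0.434508 + 0.198680 = 0.633188
The terms with burglary present sum to 0.198680, so
  P(burglary | alarm, earthquake) = 0.198680 / 0.633188 ≈ 0.3138
The drop from 0.8340 to 0.3138 is the explaining-away (discounting) effect.

P(burglary | alarm) ≈ 0.8340; P(burglary | alarm, earthquake) ≈ 0.3138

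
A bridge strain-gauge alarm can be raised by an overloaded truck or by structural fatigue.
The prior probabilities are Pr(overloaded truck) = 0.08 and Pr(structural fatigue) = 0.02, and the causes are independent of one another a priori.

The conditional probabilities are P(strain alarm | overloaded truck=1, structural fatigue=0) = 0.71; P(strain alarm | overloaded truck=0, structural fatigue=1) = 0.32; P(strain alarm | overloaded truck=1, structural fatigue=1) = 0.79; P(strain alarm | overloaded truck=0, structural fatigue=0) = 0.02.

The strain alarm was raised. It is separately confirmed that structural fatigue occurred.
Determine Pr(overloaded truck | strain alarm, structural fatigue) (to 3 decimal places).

P(strain alarm | structural fatigue) = 0.32×0.92 + 0.79×0.08 = 0.294400 + 0.063200 = 0.357600
Restricting to configurations with overloaded truck present: 0.79×0.08 = 0.063200.
Hence the posterior is 0.063200/0.357600 ≈ 0.177.

Pr(overloaded truck | strain alarm, structural fatigue) ≈ 0.177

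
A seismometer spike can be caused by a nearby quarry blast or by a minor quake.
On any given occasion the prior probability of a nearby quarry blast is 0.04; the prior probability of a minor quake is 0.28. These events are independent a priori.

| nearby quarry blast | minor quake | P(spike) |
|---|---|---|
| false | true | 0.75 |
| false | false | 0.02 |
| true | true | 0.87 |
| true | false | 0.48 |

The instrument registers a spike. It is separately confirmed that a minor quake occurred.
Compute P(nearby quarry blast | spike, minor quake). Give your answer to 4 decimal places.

Weight on nearby quarry blast=true, given the evidence: 0.87×0.04 = 0.034800
Normalizer over all consistent configurations: 0.75×0.96 + 0.87×0.04 = 0.754800
Posterior = 0.034800 / 0.754800 ≈ 0.0461

P(nearby quarry blast | spike, minor quake) ≈ 0.0461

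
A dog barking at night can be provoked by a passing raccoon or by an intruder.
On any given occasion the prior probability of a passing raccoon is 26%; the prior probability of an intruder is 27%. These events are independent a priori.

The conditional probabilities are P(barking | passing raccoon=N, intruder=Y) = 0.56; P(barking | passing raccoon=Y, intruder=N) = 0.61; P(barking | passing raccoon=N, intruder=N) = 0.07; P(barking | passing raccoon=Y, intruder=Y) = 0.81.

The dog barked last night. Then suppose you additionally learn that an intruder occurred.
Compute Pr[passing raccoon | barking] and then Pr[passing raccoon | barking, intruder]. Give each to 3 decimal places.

Pr[passing raccoon | barking] ≈ 0.536; Pr[passing raccoon | barking, intruder] ≈ 0.337

For the numerator, keep only passing raccoon=true terms: 0.115778 + 0.056862 = 0.172640
Normalizer over all consistent configurations: 0.07×0.74×0.73 + 0.56×0.74×0.27 + 0.61×0.26×0.73 + 0.81×0.26×0.27 = 0.322342
Posterior = 0.172640 / 0.322342 ≈ 0.536

With the extra evidence:
Numerator (weight on configurations with passing raccoon): 0.81*0.26 = 0.210600
Normalizer over all consistent configurations: 0.56*0.74 + 0.81*0.26 = 0.625000
P(passing raccoon | barking, intruder) = 0.210600/0.625000 ≈ 0.337
— intruder explains away the evidence for passing raccoon.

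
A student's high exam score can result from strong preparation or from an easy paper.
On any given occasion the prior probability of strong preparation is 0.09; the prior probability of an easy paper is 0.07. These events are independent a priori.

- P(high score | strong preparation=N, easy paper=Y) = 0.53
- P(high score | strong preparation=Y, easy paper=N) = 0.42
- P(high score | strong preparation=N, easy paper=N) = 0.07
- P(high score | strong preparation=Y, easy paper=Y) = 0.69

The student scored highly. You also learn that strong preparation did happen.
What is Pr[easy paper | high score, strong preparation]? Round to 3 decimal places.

Pr[easy paper | high score, strong preparation] ≈ 0.110

Numerator (weight on configurations with easy paper): 0.69*0.07 = 0.048300
The normalizing constant is 0.42*0.93 + 0.69*0.07 = 0.438900
Posterior = 0.048300 / 0.438900 ≈ 0.110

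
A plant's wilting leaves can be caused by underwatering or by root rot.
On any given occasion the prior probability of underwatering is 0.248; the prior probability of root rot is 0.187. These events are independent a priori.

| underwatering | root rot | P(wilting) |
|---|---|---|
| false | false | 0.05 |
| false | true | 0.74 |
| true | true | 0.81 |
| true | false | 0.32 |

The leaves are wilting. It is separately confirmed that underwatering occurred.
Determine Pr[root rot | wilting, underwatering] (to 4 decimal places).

Pr[root rot | wilting, underwatering] ≈ 0.3680

Sum P(wilting|·) weighted by the priors over both values of root rot:
  P(wilting | underwatering) = 0.32·0.813 + 0.81·0.187
        = 0.260160 + 0.151470 = 0.411630
Keeping only the root rot-present terms gives 0.151470, so
  P(root rot | wilting, underwatering) = 0.151470 / 0.411630 ≈ 0.3680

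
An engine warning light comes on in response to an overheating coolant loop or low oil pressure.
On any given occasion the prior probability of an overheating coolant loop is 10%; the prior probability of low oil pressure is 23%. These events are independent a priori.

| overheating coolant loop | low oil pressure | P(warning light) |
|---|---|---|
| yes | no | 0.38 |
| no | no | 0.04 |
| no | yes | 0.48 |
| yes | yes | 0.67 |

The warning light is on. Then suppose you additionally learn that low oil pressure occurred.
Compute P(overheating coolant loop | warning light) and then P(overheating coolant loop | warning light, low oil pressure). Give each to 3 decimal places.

P(warning light) = 0.04×0.9×0.77 + 0.48×0.9×0.23 + 0.38×0.1×0.77 + 0.67×0.1×0.23 = 0.027720 + 0.099360 + 0.029260 + 0.015410 = 0.171750
The overheating coolant loop-present share is 0.029260 + 0.015410 = 0.044670.
So P(overheating coolant loop | warning light) = 0.044670/0.171750 ≈ 0.260.

Now condition on the additional information:
P(warning light | low oil pressure) = 0.48·0.9 + 0.67·0.1 = 0.432000 + 0.067000 = 0.499000
Restricting to configurations with overheating coolant loop present: 0.67·0.1 = 0.067000.
Hence the posterior is 0.067000/0.499000 ≈ 0.134.

P(overheating coolant loop | warning light) ≈ 0.260; P(overheating coolant loop | warning light, low oil pressure) ≈ 0.134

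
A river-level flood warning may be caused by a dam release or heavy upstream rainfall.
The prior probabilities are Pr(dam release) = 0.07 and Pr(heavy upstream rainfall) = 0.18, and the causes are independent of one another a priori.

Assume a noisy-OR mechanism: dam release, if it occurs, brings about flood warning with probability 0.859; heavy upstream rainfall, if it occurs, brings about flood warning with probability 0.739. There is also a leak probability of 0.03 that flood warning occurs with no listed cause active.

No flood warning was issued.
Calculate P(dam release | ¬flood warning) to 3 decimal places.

Under noisy-OR, P(flood warning | causes) = 1 − (1−0.03)·∏(1−qᵢ) over the active causes.
By total probability over the 4 (dam release, heavy upstream rainfall) configurations:
  P(¬flood warning) = 0.97·0.93·0.82 + 0.25317·0.93·0.18 + 0.13677·0.07·0.82 + 0.035697·0.07·0.18
        = 0.739722 + 0.042381 + 0.007851 + 0.000450 = 0.790404
Configurations with dam release contribute 0.008301, so
  P(dam release | ¬flood warning) = 0.008301 / 0.790404 ≈ 0.011

P(dam release | ¬flood warning) ≈ 0.011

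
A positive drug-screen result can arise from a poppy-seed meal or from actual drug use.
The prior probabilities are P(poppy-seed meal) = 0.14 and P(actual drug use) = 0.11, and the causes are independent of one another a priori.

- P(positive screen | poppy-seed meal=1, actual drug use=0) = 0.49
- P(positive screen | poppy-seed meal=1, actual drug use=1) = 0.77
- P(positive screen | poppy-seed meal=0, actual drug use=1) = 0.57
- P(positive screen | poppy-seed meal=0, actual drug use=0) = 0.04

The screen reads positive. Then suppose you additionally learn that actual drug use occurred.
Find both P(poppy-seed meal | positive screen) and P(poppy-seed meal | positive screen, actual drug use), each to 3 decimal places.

P(poppy-seed meal | positive screen) ≈ 0.463; P(poppy-seed meal | positive screen, actual drug use) ≈ 0.180

Numerator (weight on configurations with poppy-seed meal): 0.061054 + 0.011858 = 0.072912
Normalizer over all consistent configurations: 0.04×0.86×0.89 + 0.57×0.86×0.11 + 0.49×0.14×0.89 + 0.77×0.14×0.11 = 0.157450
P(poppy-seed meal | positive screen) = 0.072912/0.157450 ≈ 0.463

Now also conditioning on actual drug use=true:
P(positive screen | actual drug use) = 0.57·0.86 + 0.77·0.14 = 0.490200 + 0.107800 = 0.598000
Restricting to configurations with poppy-seed meal present: 0.77·0.14 = 0.107800.
P(poppy-seed meal | positive screen, actual drug use) = 0.107800 / 0.598000 ≈ 0.180
The drop from 0.463 to 0.180 is the explaining-away (discounting) effect.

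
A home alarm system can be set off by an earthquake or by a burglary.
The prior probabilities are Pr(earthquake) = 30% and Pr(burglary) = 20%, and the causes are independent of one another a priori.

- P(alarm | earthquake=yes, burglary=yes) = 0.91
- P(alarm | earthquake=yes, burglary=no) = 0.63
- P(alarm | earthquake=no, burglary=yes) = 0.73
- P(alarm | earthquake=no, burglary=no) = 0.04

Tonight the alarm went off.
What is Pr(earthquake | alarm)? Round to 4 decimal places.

Pr(earthquake | alarm) ≈ 0.6229

P(alarm) = 0.04×0.7×0.8 + 0.73×0.7×0.2 + 0.63×0.3×0.8 + 0.91×0.3×0.2 = 0.022400 + 0.102200 + 0.151200 + 0.054600 = 0.330400
Restricting to configurations with earthquake present: 0.151200 + 0.054600 = 0.205800.
Hence the posterior is 0.205800/0.330400 ≈ 0.6229.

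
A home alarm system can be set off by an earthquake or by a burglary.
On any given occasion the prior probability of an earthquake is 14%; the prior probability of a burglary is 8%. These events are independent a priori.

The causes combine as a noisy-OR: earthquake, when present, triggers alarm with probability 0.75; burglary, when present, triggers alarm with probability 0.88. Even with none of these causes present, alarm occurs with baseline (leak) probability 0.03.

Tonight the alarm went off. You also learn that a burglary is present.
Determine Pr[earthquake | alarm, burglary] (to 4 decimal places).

Under noisy-OR, P(alarm | causes) = 1 − (1−0.03)·∏(1−qᵢ) over the active causes.
P(alarm | burglary) = 0.8836*0.86 + 0.9709*0.14 = 0.759896 + 0.135926 = 0.895822
Restricting to configurations with earthquake present: 0.9709*0.14 = 0.135926.
P(earthquake | alarm, burglary) = 0.135926 / 0.895822 ≈ 0.1517

Pr[earthquake | alarm, burglary] ≈ 0.1517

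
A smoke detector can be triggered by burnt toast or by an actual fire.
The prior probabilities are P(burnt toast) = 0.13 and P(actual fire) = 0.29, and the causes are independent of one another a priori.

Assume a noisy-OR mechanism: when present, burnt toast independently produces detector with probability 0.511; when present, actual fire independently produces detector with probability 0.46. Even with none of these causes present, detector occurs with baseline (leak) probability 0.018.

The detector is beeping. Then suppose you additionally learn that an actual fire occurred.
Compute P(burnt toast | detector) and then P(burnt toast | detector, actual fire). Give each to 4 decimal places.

Under noisy-OR, P(detector | causes) = 1 − (1−0.018)·∏(1−qᵢ) over the active causes.
Enumerate the 4 (burnt toast, actual fire) configurations and weight by the priors:
  P(detector) = 0.018·0.87·0.71 + 0.46972·0.87·0.29 + 0.519802·0.13·0.71 + 0.740693·0.13·0.29
        = 0.011119 + 0.118510 + 0.047978 + 0.027924 = 0.205531
Configurations with burnt toast contribute 0.075902, so
  P(burnt toast | detector) = 0.075902 / 0.205531 ≈ 0.3693

Now also conditioning on actual fire=true:
For the numerator, keep only burnt toast=true terms: 0.740693·0.13 = 0.096290
The normalizing constant is 0.46972·0.87 + 0.740693·0.13 = 0.504946
Posterior = 0.096290 / 0.504946 ≈ 0.1907

P(burnt toast | detector) ≈ 0.3693; P(burnt toast | detector, actual fire) ≈ 0.1907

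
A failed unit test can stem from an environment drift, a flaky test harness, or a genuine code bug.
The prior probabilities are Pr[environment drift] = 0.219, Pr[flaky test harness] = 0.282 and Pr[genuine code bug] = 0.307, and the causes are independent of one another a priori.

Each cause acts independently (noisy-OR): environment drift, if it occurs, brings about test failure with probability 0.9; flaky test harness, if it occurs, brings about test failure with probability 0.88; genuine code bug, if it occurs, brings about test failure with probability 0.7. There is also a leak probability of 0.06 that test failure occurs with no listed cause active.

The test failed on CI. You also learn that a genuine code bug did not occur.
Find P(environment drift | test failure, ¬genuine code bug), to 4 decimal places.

Under noisy-OR, P(test failure | causes) = 1 − (1−0.06)·∏(1−qᵢ) over the active causes.
Numerator (weight on configurations with environment drift): 0.142461 + 0.061061 = 0.203522
Denominator P(test failure | ¬genuine code bug): 0.06·0.781·0.718 + 0.8872·0.781·0.282 + 0.906·0.219·0.718 + 0.98872·0.219·0.282 = 0.432566
Posterior = 0.203522 / 0.432566 ≈ 0.4705

P(environment drift | test failure, ¬genuine code bug) ≈ 0.4705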